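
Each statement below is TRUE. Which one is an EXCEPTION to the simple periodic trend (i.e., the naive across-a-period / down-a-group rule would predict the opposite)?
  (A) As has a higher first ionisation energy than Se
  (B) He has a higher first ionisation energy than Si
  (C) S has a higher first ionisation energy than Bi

(A)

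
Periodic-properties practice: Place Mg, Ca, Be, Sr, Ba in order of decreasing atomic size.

Atomic radius shrinks across a period as nuclear charge pulls the same shell inward, and grows down a group as new shells are added.
All are in group 2, so atomic radius increases down the group.
So from largest to smallest: Ba > Sr > Ca > Mg > Be.

Ba > Sr > Ca > Mg > Be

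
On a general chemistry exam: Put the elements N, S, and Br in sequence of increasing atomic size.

N is in period 2, group 15; S is in period 3, group 16; Br is in period 4, group 17.
Atomic radius shrinks across a period as nuclear charge pulls the same shell inward, and grows down a group as new shells are added.
These sit on a diagonal, where the across-period and down-group effects partly cancel.
S > N: period and group pull opposite ways; the down-group shift dominates (103 vs 71 pm).
Br > S: the two effects oppose for this pair; the down-group effect wins (114 vs 103 pm).
For reference (pm): N 71, S 103, Br 114.
So from smallest to largest: N < S < Br.

N < S < Br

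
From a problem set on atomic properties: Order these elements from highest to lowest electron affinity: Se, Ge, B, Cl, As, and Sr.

Electron affinity generally becomes more exothermic across a period toward the halogens and less exothermic down a group.
Here both period and group differ, so the two effects have to be weighed against each other.
B > Sr: both effects reinforce here, so B is clearly the higher of the two.
As > B: period and group pull opposite ways; the across-period shift dominates (78 vs 27 kJ/mol).
Ge > As: this pair runs against the simple trend — see the exception note.
Se > Ge: both are in period 4; the period trend gives Se the larger value.
Cl > Se: relative to Se, both the across-period and down-group shifts push Cl's electron affinity up.
Note the exception: Ge has a higher electron affinity than As, contrary to the simple trend — adding an electron to As's half-filled 4p³ is unfavourable, so Ge (4p²) has the more exothermic EA.
Tabulated electron affinity (kJ/mol): B 27, Cl 349, Ge 119, As 78, Se 195, Sr 5.
So from highest to lowest: Cl > Se > Ge > As > B > Sr.

Cl, Se, Ge, As, B, Sr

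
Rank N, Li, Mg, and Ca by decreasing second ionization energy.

After 1 electron has been removed, what remains? N⁺ still has 4 valence electrons; Li⁺ is the bare [He] core; Mg⁺ still has 1 valence electron; Ca⁺ still has 1 valence electron.
Core electrons are held far more tightly than valence electrons, so Li tops the IE_2 order.
Valence configurations: N⁺ [He]2s²2p², Mg⁺ [Ne]3s¹, Ca⁺ [Ar]4s¹.
The numbers (kJ/mol): N 2856, Li 7298, Mg 1451, Ca 1145.
Putting it together, IE_2: Ca < Mg < N < Li.

Li > N > Mg > Ca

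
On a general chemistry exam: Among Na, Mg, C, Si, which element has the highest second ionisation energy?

Na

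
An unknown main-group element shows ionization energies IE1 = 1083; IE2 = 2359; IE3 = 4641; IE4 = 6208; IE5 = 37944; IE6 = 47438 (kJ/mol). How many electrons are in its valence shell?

4

Look for the largest jump between consecutive ionization energies: IE5/IE4 ≈ 6.1, far larger than any earlier ratio.
That jump marks the point where a core electron is being removed. So the atom has 4 valence electrons.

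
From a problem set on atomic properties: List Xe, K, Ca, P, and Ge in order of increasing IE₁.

K < Ca < Ge < P < Xe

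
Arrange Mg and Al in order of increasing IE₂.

Mg < Al

The second ionization energy removes an electron from the +1 ion. For each element: Mg⁺ still has 1 valence electron; Al⁺ still has 2 valence electrons.
All are still removing valence electrons, so compare the +1 ions as you would atoms: IE_2 generally rises across a period (higher Z_eff) and falls down a group (larger shell), subject to the usual subshell exceptions.
Valence configurations: Mg⁺ [Ne]3s¹, Al⁺ [Ne]3s².
Tabulated IE_2 (kJ/mol): Mg 1451, Al 1817.
Hence IE_2: Mg < Al.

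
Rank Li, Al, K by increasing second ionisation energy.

Consider each +1 ion: Li⁺ is the bare [He] core; Al⁺ still has 2 valence electrons; K⁺ is the bare [Ar] core.
Core electrons are held far more tightly than valence electrons, so K and Li top the IE_2 order.
Tabulated IE_2 (kJ/mol): Li 7298, Al 1817, K 3052.
Putting it together, IE_2: Al < K < Li.

Al < K < Li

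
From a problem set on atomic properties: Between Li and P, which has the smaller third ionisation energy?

P

Consider each +2 ion: Li²⁺ is already 1 electron into the core; P²⁺ still has 3 valence electrons.
Breaking into a closed-shell core is much more expensive than removing a leftover valence electron — Li has the largest IE_3 here.
Approximate IE_3 values (kJ/mol): Li 11815, P 2914.
So the third ionization energies run P < Li.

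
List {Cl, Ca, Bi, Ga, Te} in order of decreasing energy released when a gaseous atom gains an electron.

Cl is in period 3, group 17; Ca is in period 4, group 2; Ga is in period 4, group 13; Te is in period 5, group 16; Bi is in period 6, group 15.
EA tends to increase across a period and decrease down a group, though the pattern is less regular than for IE or radius.
Neither a single period nor a single group — weigh both effects.
Ga > Ca: Ga lies to the right of Ca in period 4, so the across-period effect alone puts Ga higher.
Bi > Ga: period and group pull opposite ways; the across-period shift dominates (91 vs 29 kJ/mol).
Te > Bi: both effects reinforce here, so Te is clearly the higher of the two.
Cl > Te: both effects reinforce here, so Cl is clearly the higher of the two.
Tabulated electron affinity (kJ/mol): Cl 349, Ca 2, Ga 29, Te 190, Bi 91.
So from highest to lowest: Cl > Te > Bi > Ga > Ca.

Cl > Te > Bi > Ga > Ca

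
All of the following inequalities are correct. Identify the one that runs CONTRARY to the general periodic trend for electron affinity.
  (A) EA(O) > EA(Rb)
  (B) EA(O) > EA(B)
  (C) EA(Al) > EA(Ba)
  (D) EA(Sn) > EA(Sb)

(D)

The general trend: electron affinity increases across a period and decreases down a group.
(A) O (period 2, group 16) vs Rb (period 5, group 1): the stated order agrees with the simple trend.
(B) O (period 2, group 16) vs B (period 2, group 13): the stated order agrees with the simple trend.
(C) Al (period 3, group 13) vs Ba (period 6, group 2): the stated order agrees with the simple trend.
(D) Sn (period 5, group 14) vs Sb (period 5, group 15): the stated order contradicts the simple trend.
The exception is (D): adding an electron to Sb's half-filled 5p³ is unfavourable, so Sn has the more exothermic EA.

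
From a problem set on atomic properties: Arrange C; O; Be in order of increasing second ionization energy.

After 1 electron has been removed, what remains? C⁺ still has 3 valence electrons; O⁺ still has 5 valence electrons; Be⁺ still has 1 valence electron.
All are still removing valence electrons, so compare the +1 ions as you would atoms: IE_2 generally rises across a period (higher Z_eff) and falls down a group (larger shell), subject to the usual subshell exceptions.
Valence configurations: C⁺ [He]2s²2p¹, O⁺ [He]2s²2p³, Be⁺ [He]2s¹.
The numbers (kJ/mol): C 2353, O 3388, Be 1757.
Hence IE_2: Be < C < O.

Be < C < O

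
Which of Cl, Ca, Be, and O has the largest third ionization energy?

The third ionization energy removes an electron from the +2 ion. For each element: Cl²⁺ still has 5 valence electrons; Ca²⁺ is the bare [Ar] core; Be²⁺ is the bare [He] core; O²⁺ still has 4 valence electrons.
Usually core removal costs more than valence removal, but here the competition is close: a tightly held n=2 valence electron can cost more to remove than an n=3 core electron, so the actual values have to decide it.
Valence configurations: Cl²⁺ [Ne]3s²3p³, O²⁺ [He]2s²2p².
Tabulated IE_3 (kJ/mol): Cl 3822, Ca 4912, Be 14849, O 5300.
So the third ionization energies run Cl < Ca < O < Be.

Be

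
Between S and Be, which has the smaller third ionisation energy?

Consider each +2 ion: S²⁺ still has 4 valence electrons; Be²⁺ is the bare [He] core.
Core electrons are held far more tightly than valence electrons, so Be tops the IE_3 order.
The numbers (kJ/mol): S 3357, Be 14849.
Overall IE_3 order: S < Be.

S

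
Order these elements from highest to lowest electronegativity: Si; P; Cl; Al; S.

Cl > S > P > Si > Al

Al is in period 3, group 13; Si is in period 3, group 14; P is in period 3, group 15; S is in period 3, group 16; Cl is in period 3, group 17.
Smaller atoms with higher effective nuclear charge are more electronegative.
All lie in period 3, so electronegativity increases left to right.
So from highest to lowest: Cl > S > P > Si > Al.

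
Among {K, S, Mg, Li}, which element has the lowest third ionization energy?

The third ionization energy removes an electron from the +2 ion. For each element: K²⁺ is already 1 electron into the core; S²⁺ still has 4 valence electrons; Mg²⁺ is the bare [Ne] core; Li²⁺ is already 1 electron into the core.
Pulling an electron out of a noble-gas core costs far more than removing a remaining valence electron, so K, Mg and Li sit at the high end of IE_3.
Approximate IE_3 values (kJ/mol): K 4420, S 3357, Mg 7733, Li 11815.
Putting it together, IE_3: S < K < Mg < Li.

S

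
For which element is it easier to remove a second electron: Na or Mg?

The second ionization energy removes an electron from the +1 ion. For each element: Na⁺ is the bare [Ne] core; Mg⁺ still has 1 valence electron.
Core electrons are held far more tightly than valence electrons, so Na tops the IE_2 order.
Tabulated IE_2 (kJ/mol): Na 4562, Mg 1451.
Overall IE_2 order: Mg < Na.

Mg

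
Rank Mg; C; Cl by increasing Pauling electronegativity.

C is in period 2, group 14; Mg is in period 3, group 2; Cl is in period 3, group 17.
Electronegativity increases across a period and decreases down a group, tracking effective nuclear charge and atomic size.
These span different periods and groups, so the two trends combine.
C > Mg: both effects reinforce here, so C is clearly the higher of the two.
Cl > C: period and group pull opposite ways; the across-period shift dominates (3.16 vs 2.55).
Tabulated electronegativity (Pauling): C 2.55, Mg 1.31, Cl 3.16.
So from lowest to highest: Mg < C < Cl.

Mg, C, Cl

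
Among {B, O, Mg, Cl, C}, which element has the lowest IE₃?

Consider each +2 ion: B²⁺ still has 1 valence electron; O²⁺ still has 4 valence electrons; Mg²⁺ is the bare [Ne] core; Cl²⁺ still has 5 valence electrons; C²⁺ still has 2 valence electrons.
Pulling an electron out of a noble-gas core costs far more than removing a remaining valence electron, so Mg sits at the high end of IE_3.
Valence configurations: B²⁺ [He]2s¹, O²⁺ [He]2s²2p², Cl²⁺ [Ne]3s²3p³, C²⁺ [He]2s².
The numbers (kJ/mol): B 3660, O 5300, Mg 7733, Cl 3822, C 4620.
Putting it together, IE_3: B < Cl < C < O < Mg.

B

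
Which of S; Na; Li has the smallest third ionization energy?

IE_3 is the cost of taking one more electron from the +2 cation: S²⁺ still has 4 valence electrons; Na²⁺ is already 1 electron into the core; Li²⁺ is already 1 electron into the core.
Pulling an electron out of a noble-gas core costs far more than removing a remaining valence electron, so Na and Li sit at the high end of IE_3.
Tabulated IE_3 (kJ/mol): S 3357, Na 6910, Li 11815.
Overall IE_3 order: S < Na < Li.

S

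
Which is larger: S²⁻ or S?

S²⁻

Forming S²⁻ adds 2 electrons to S. More electron–electron repulsion in the same shell, with unchanged nuclear charge, lets the cloud expand.
An anion is larger than its parent atom: S²⁻ > S.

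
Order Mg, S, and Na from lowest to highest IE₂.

IE_2 is the cost of taking one more electron from the +1 cation: Mg⁺ still has 1 valence electron; S⁺ still has 5 valence electrons; Na⁺ is the bare [Ne] core.
Breaking into a closed-shell core is much more expensive than removing a leftover valence electron — Na has the largest IE_2 here.
Valence configurations: Mg⁺ [Ne]3s¹, S⁺ [Ne]3s²3p³.
The numbers (kJ/mol): Mg 1451, S 2252, Na 4562.
Overall IE_2 order: Mg < S < Na.

Mg < S < Na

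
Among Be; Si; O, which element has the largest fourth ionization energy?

Be

IE_4 is the cost of taking one more electron from the +3 cation: Be³⁺ is already 1 electron into the core; Si³⁺ still has 1 valence electron; O³⁺ still has 3 valence electrons.
Core electrons are held far more tightly than valence electrons, so Be tops the IE_4 order.
Valence configurations: Si³⁺ [Ne]3s¹, O³⁺ [He]2s²2p¹.
The numbers (kJ/mol): Be 21007, Si 4356, O 7469.
Hence IE_4: Si < O < Be.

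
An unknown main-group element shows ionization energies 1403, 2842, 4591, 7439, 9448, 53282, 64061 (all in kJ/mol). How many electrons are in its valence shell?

5

Look for the largest jump between consecutive ionization energies: IE6/IE5 ≈ 5.6, far larger than any earlier ratio.
That jump marks the point where a core electron is being removed. So the atom has 5 valence electrons.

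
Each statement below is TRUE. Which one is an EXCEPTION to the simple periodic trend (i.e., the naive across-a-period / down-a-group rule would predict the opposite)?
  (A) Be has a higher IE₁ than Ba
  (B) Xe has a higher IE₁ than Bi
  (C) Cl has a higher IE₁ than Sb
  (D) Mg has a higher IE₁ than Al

(D)

The general trend: IE₁ increases across a period and decreases down a group.
(A) Be (period 2, group 2) vs Ba (period 6, group 2): the stated order agrees with the simple trend.
(B) Xe (period 5, group 18) vs Bi (period 6, group 15): the stated order agrees with the simple trend.
(C) Cl (period 3, group 17) vs Sb (period 5, group 15): the stated order agrees with the simple trend.
(D) Mg (period 3, group 2) vs Al (period 3, group 13): the stated order contradicts the simple trend.
The exception is (D): Al's single 3p electron is easier to remove than one from Mg's filled 3s².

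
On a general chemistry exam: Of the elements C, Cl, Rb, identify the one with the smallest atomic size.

C is in period 2, group 14; Cl is in period 3, group 17; Rb is in period 5, group 1.
Moving right in a period, electrons are added to the same shell under a stronger nuclear pull, so atoms get smaller; moving down, a new shell is opened and atoms get larger.
These span different periods and groups, so the two trends combine.
Cl > C: period and group pull opposite ways; the down-group shift dominates (99 vs 75 pm).
Rb > Cl: relative to Cl, both the across-period and down-group shifts push Rb's atomic radius up.
Approximate values (pm): C 75, Cl 99, Rb 210.
The smallest atomic size among these belongs to C.

C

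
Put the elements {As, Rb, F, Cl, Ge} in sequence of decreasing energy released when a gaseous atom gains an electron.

F is in period 2, group 17; Cl is in period 3, group 17; Ge is in period 4, group 14; As is in period 4, group 15; Rb is in period 5, group 1.
EA tends to increase across a period and decrease down a group, though the pattern is less regular than for IE or radius.
Neither a single period nor a single group — weigh both effects.
As > Rb: relative to Rb, both the across-period and down-group shifts push As's electron affinity up.
Ge > As: this pair runs against the simple trend — see the exception note.
F > Ge: relative to Ge, both the across-period and down-group shifts push F's electron affinity up.
Cl > F: this pair runs against the simple trend — see the exception note.
Note the exception: Ge has a higher electron affinity than As, contrary to the simple trend — adding an electron to As's half-filled 4p³ is unfavourable, so Ge (4p²) has the more exothermic EA.
Note the exception: Cl has a higher electron affinity than F, contrary to the simple trend — F's small 2p subshell makes the incoming electron feel strong e⁻–e⁻ repulsion, so Cl actually releases more energy on gaining an electron.
Approximate values (kJ/mol): F 328, Cl 349, Ge 119, As 78, Rb 47.
So from highest to lowest: Cl > F > Ge > As > Rb.

Cl, F, Ge, As, Rb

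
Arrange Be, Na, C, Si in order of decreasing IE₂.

Na > C > Be > Si

After 1 electron has been removed, what remains? Be⁺ still has 1 valence electron; Na⁺ is the bare [Ne] core; C⁺ still has 3 valence electrons; Si⁺ still has 3 valence electrons.
Core electrons are held far more tightly than valence electrons, so Na tops the IE_2 order.
Valence configurations: Be⁺ [He]2s¹, C⁺ [He]2s²2p¹, Si⁺ [Ne]3s²3p¹.
The numbers (kJ/mol): Be 1757, Na 4562, C 2353, Si 1577.
Hence IE_2: Si < Be < C < Na.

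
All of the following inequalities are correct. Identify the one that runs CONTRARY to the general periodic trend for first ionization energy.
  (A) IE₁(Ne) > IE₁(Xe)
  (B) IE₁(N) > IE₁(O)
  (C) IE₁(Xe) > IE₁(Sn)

The general trend: first ionization energy increases across a period and decreases down a group.
(A) Ne (period 2, group 18) vs Xe (period 5, group 18): the stated order agrees with the simple trend.
(B) N (period 2, group 15) vs O (period 2, group 16): the stated order contradicts the simple trend.
(C) Xe (period 5, group 18) vs Sn (period 5, group 14): the stated order agrees with the simple trend.
The exception is (B): pairing an electron in O's 2p⁴ costs repulsion energy, so O ionizes more easily than half-filled N (2p³).

(B)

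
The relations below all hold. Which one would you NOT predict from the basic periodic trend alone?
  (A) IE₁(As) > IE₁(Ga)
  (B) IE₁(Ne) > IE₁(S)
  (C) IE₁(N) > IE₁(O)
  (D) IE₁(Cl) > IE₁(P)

(C)

The general trend: IE₁ increases across a period and decreases down a group.
(A) As (period 4, group 15) vs Ga (period 4, group 13): the stated order agrees with the simple trend.
(B) Ne (period 2, group 18) vs S (period 3, group 16): the stated order agrees with the simple trend.
(C) N (period 2, group 15) vs O (period 2, group 16): the stated order contradicts the simple trend.
(D) Cl (period 3, group 17) vs P (period 3, group 15): the stated order agrees with the simple trend.
The exception is (C): pairing an electron in O's 2p⁴ costs repulsion energy, so O ionizes more easily than half-filled N (2p³).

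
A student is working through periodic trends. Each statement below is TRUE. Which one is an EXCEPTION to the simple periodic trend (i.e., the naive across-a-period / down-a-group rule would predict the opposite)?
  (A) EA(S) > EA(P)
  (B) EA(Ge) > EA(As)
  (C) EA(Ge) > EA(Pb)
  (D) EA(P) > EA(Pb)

The general trend: electron affinity increases across a period and decreases down a group.
(A) S (period 3, group 16) vs P (period 3, group 15): the stated order agrees with the simple trend.
(B) Ge (period 4, group 14) vs As (period 4, group 15): the stated order contradicts the simple trend.
(C) Ge (period 4, group 14) vs Pb (period 6, group 14): the stated order agrees with the simple trend.
(D) P (period 3, group 15) vs Pb (period 6, group 14): the stated order agrees with the simple trend.
The exception is (B): adding an electron to As's half-filled 4p³ is unfavourable, so Ge (4p²) has the more exothermic EA.

(B)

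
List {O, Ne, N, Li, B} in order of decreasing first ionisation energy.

Ne > N > O > B > Li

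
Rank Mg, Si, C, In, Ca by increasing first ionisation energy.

C is in period 2, group 14; Mg is in period 3, group 2; Si is in period 3, group 14; Ca is in period 4, group 2; In is in period 5, group 13.
Removing the outermost electron gets harder across a period and easier down a group.
Neither a single period nor a single group — weigh both effects.
Ca > In: period and group pull opposite ways; the down-group shift dominates (590 vs 558 kJ/mol).
Mg > Ca: Mg sits above Ca in group 2, so the down-group effect alone puts Mg higher.
Si > Mg: both are in period 3; the period trend gives Si the larger value.
C > Si: they share group 14; the group trend gives C the larger value.
Tabulated first ionization energy (kJ/mol): C 1086, Mg 738, Si 786, Ca 590, In 558.
So from lowest to highest: In < Ca < Mg < Si < C.

In < Ca < Mg < Si < C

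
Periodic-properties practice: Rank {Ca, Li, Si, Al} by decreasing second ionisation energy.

Li > Al > Si > Ca

IE_2 is the cost of taking one more electron from the +1 cation: Ca⁺ still has 1 valence electron; Li⁺ is the bare [He] core; Si⁺ still has 3 valence electrons; Al⁺ still has 2 valence electrons.
Pulling an electron out of a noble-gas core costs far more than removing a remaining valence electron, so Li sits at the high end of IE_2.
Valence configurations: Ca⁺ [Ar]4s¹, Si⁺ [Ne]3s²3p¹, Al⁺ [Ne]3s².
Si⁺ loses a lone 3p electron whereas Al⁺ must break into a filled 3s² pair, so IE_2(Al) > IE_2(Si) even though Si has the higher nuclear charge.
Approximate IE_2 values (kJ/mol): Ca 1145, Li 7298, Si 1577, Al 1817.
Putting it together, IE_2: Ca < Si < Al < Li.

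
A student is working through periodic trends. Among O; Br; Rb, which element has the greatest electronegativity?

O is in period 2, group 16; Br is in period 4, group 17; Rb is in period 5, group 1.
Electronegativity increases across a period and decreases down a group, tracking effective nuclear charge and atomic size.
Neither a single period nor a single group — weigh both effects.
Br > Rb: relative to Rb, both the across-period and down-group shifts push Br's electronegativity up.
O > Br: period and group pull opposite ways; the down-group shift dominates (3.44 vs 2.96).
Approximate values (Pauling): O 3.44, Br 2.96, Rb 0.82.
The greatest electronegativity among these belongs to O.

O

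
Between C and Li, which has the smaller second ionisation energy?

Consider each +1 ion: C⁺ still has 3 valence electrons; Li⁺ is the bare [He] core.
Breaking into a closed-shell core is much more expensive than removing a leftover valence electron — Li has the largest IE_2 here.
Tabulated IE_2 (kJ/mol): C 2353, Li 7298.
Overall IE_2 order: C < Li.

C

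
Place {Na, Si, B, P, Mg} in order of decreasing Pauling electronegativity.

P > B > Si > Mg > Na

Atoms toward the upper right of the periodic table pull bonding electrons most strongly.
Neither a single period nor a single group — weigh both effects.
Mg > Na: Mg lies to the right of Na in period 3, so the across-period effect alone puts Mg higher.
Si > Mg: Si lies to the right of Mg in period 3, so the across-period effect alone puts Si higher.
B > Si: the two effects oppose for this pair; the down-group effect wins (2.04 vs 1.90).
P > B: period and group pull opposite ways; the across-period shift dominates (2.19 vs 2.04).
Approximate values (Pauling): B 2.04, Na 0.93, Mg 1.31, Si 1.90, P 2.19.
So from highest to lowest: P > B > Si > Mg > Na.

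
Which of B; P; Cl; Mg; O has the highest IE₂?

O

After 1 electron has been removed, what remains? B⁺ still has 2 valence electrons; P⁺ still has 4 valence electrons; Cl⁺ still has 6 valence electrons; Mg⁺ still has 1 valence electron; O⁺ still has 5 valence electrons.
All are still removing valence electrons, so compare the +1 ions as you would atoms: IE_2 generally rises across a period (higher Z_eff) and falls down a group (larger shell), subject to the usual subshell exceptions.
Valence configurations: B⁺ [He]2s², P⁺ [Ne]3s²3p², Cl⁺ [Ne]3s²3p⁴, Mg⁺ [Ne]3s¹, O⁺ [He]2s²2p³.
Tabulated IE_2 (kJ/mol): B 2427, P 1907, Cl 2298, Mg 1451, O 3388.
Hence IE_2: Mg < P < Cl < B < O.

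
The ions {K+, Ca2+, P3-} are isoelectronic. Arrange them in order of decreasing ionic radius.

P3-, K+, Ca2+

All of these have 18 electrons, so size is governed by nuclear charge alone: the more protons, the stronger the pull on the same electron cloud, and the smaller the ion.
Nuclear charges: Ca2+ (Z=20), K+ (Z=19), P3- (Z=15).
Largest to smallest: P3- > K+ > Ca2+.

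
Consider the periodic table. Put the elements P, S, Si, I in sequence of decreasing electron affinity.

I > S > Si > P

Si is in period 3, group 14; P is in period 3, group 15; S is in period 3, group 16; I is in period 5, group 17.
EA tends to increase across a period and decrease down a group, though the pattern is less regular than for IE or radius.
These span different periods and groups, so the two trends combine.
Si > P: this pair runs against the simple trend — see the exception note.
S > Si: S lies to the right of Si in period 3, so the across-period effect alone puts S higher.
I > S: the two effects oppose for this pair; the across-period effect wins (295 vs 200 kJ/mol).
Note the exception: Si has a higher electron affinity than P, contrary to the simple trend — adding an electron to P's half-filled 3p³ is unfavourable, so Si (3p²) has the more exothermic EA.
Tabulated electron affinity (kJ/mol): Si 134, P 72, S 200, I 295.
So from highest to lowest: I > S > Si > P.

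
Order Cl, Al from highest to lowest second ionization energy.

Cl > Al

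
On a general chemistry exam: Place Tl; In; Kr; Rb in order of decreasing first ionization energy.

Kr is in period 4, group 18; Rb is in period 5, group 1; In is in period 5, group 13; Tl is in period 6, group 13.
Removing the outermost electron gets harder across a period and easier down a group.
Neither a single period nor a single group — weigh both effects.
In > Rb: In lies to the right of Rb in period 5, so the across-period effect alone puts In higher.
Tl > In: this pair runs against the simple trend — see the exception note.
Kr > Tl: relative to Tl, both the across-period and down-group shifts push Kr's first ionization energy up.
Note the exception: Tl has a higher first ionization energy than In, contrary to the simple trend — relativistic 6s stabilisation and poor 4f/5d shielding distort the trend for the heavy p-block elements.
Approximate values (kJ/mol): Kr 1351, Rb 403, In 558, Tl 589.
So from highest to lowest: Kr > Tl > In > Rb.

Kr, Tl, In, Rb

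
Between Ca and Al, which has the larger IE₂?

The second ionization energy removes an electron from the +1 ion. For each element: Ca⁺ still has 1 valence electron; Al⁺ still has 2 valence electrons.
All are still removing valence electrons, so compare the +1 ions as you would atoms: IE_2 generally rises across a period (higher Z_eff) and falls down a group (larger shell), subject to the usual subshell exceptions.
Valence configurations: Ca⁺ [Ar]4s¹, Al⁺ [Ne]3s².
Tabulated IE_2 (kJ/mol): Ca 1145, Al 1817.
So the second ionization energies run Ca < Al.

Al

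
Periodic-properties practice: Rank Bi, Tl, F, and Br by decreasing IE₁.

Removing the outermost electron gets harder across a period and easier down a group.
Neither a single period nor a single group — weigh both effects.
Bi > Tl: both are in period 6; the period trend gives Bi the larger value.
Br > Bi: both effects reinforce here, so Br is clearly the higher of the two.
F > Br: they share group 17; the group trend gives F the larger value.
Approximate values (kJ/mol): F 1681, Br 1140, Tl 589, Bi 703.
So from highest to lowest: F > Br > Bi > Tl.

F > Br > Bi > Tl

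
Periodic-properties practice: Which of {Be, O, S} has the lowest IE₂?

Be

The second ionization energy removes an electron from the +1 ion. For each element: Be⁺ still has 1 valence electron; O⁺ still has 5 valence electrons; S⁺ still has 5 valence electrons.
All are still removing valence electrons, so compare the +1 ions as you would atoms: IE_2 generally rises across a period (higher Z_eff) and falls down a group (larger shell), subject to the usual subshell exceptions.
Valence configurations: Be⁺ [He]2s¹, O⁺ [He]2s²2p³, S⁺ [Ne]3s²3p³.
Approximate IE_2 values (kJ/mol): Be 1757, O 3388, S 2252.
Hence IE_2: Be < S < O.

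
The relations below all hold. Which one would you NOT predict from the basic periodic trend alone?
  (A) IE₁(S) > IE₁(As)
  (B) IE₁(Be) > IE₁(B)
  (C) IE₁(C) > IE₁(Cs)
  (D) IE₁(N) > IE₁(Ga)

(B)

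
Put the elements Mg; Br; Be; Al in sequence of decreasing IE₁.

Br, Be, Mg, Al

Be is in period 2, group 2; Mg is in period 3, group 2; Al is in period 3, group 13; Br is in period 4, group 17.
Removing the outermost electron gets harder across a period and easier down a group.
Neither a single period nor a single group — weigh both effects.
Mg > Al: this pair runs against the simple trend — see the exception note.
Be > Mg: Be sits above Mg in group 2, so the down-group effect alone puts Be higher.
Br > Be: period and group pull opposite ways; the across-period shift dominates (1140 vs 900 kJ/mol).
Note the exception: Mg has a higher first ionization energy than Al, contrary to the simple trend — Al's single 3p electron is easier to remove than one from Mg's filled 3s².
Approximate values (kJ/mol): Be 900, Mg 738, Al 578, Br 1140.
So from highest to lowest: Br > Be > Mg > Al.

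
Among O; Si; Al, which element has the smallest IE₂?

Si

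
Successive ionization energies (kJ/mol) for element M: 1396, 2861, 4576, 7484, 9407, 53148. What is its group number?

Group 15

Look for the largest jump between consecutive ionization energies: IE6/IE5 ≈ 5.6, far larger than any earlier ratio.
That jump marks the point where a core electron is being removed. So the atom has 5 valence electrons.
A main-group element with 5 valence electrons is in group 15.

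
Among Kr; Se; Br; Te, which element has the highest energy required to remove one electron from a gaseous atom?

Se is in period 4, group 16; Br is in period 4, group 17; Kr is in period 4, group 18; Te is in period 5, group 16.
Removing the outermost electron gets harder across a period and easier down a group.
Neither a single period nor a single group — weigh both effects.
Se > Te: Se sits above Te in group 16, so the down-group effect alone puts Se higher.
Br > Se: both are in period 4; the period trend gives Br the larger value.
Kr > Br: both are in period 4; the period trend gives Kr the larger value.
Approximate values (kJ/mol): Se 941, Br 1140, Kr 1351, Te 869.
The highest energy required to remove one electron from a gaseous atom among these belongs to Kr.

Kr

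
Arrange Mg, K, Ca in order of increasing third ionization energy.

K < Ca < Mg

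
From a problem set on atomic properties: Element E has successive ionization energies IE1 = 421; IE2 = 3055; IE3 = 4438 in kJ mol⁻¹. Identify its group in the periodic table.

Group 1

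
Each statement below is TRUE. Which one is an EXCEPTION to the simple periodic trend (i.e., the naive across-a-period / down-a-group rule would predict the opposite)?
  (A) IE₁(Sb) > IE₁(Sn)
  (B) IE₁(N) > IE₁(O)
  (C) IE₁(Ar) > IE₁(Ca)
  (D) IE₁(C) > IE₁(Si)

The general trend: first ionization energy increases across a period and decreases down a group.
(A) Sb (period 5, group 15) vs Sn (period 5, group 14): the stated order agrees with the simple trend.
(B) N (period 2, group 15) vs O (period 2, group 16): the stated order contradicts the simple trend.
(C) Ar (period 3, group 18) vs Ca (period 4, group 2): the stated order agrees with the simple trend.
(D) C (period 2, group 14) vs Si (period 3, group 14): the stated order agrees with the simple trend.
The exception is (B): pairing an electron in O's 2p⁴ costs repulsion energy, so O ionizes more easily than half-filled N (2p³).

(B)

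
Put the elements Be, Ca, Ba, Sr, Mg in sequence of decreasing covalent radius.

Ba > Sr > Ca > Mg > Be

Be is in period 2, group 2; Mg is in period 3, group 2; Ca is in period 4, group 2; Sr is in period 5, group 2; Ba is in period 6, group 2.
Moving right in a period, electrons are added to the same shell under a stronger nuclear pull, so atoms get smaller; moving down, a new shell is opened and atoms get larger.
All are in group 2, so atomic radius increases down the group.
So from largest to smallest: Ba > Sr > Ca > Mg > Be.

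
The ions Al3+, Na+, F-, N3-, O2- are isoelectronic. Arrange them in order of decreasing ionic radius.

All of these have 10 electrons, so size is governed by nuclear charge alone: the more protons, the stronger the pull on the same electron cloud, and the smaller the ion.
Nuclear charges: Al3+ (Z=13), Na+ (Z=11), F- (Z=9), O2- (Z=8), N3- (Z=7).
Largest to smallest: N3- > O2- > F- > Na+ > Al3+.

N3- > O2- > F- > Na+ > Al3+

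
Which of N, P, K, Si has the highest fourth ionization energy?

N

Consider each +3 ion: N³⁺ still has 2 valence electrons; P³⁺ still has 2 valence electrons; K³⁺ is already 2 electrons into the core; Si³⁺ still has 1 valence electron.
Usually core removal costs more than valence removal, but here the competition is close: a tightly held n=2 valence electron can cost more to remove than an n=3 core electron, so the actual values have to decide it.
Valence configurations: N³⁺ [He]2s², P³⁺ [Ne]3s², Si³⁺ [Ne]3s¹.
Tabulated IE_4 (kJ/mol): N 7475, P 4964, K 5877, Si 4356.
Putting it together, IE_4: Si < P < K < N.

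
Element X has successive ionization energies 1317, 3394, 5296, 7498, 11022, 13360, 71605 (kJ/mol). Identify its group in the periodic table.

Group 16

Look for the largest jump between consecutive ionization energies: IE7/IE6 ≈ 5.4, far larger than any earlier ratio.
That jump marks the point where a core electron is being removed. So the atom has 6 valence electrons.
A main-group element with 6 valence electrons is in group 16.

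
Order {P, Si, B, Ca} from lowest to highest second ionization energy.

Consider each +1 ion: P⁺ still has 4 valence electrons; Si⁺ still has 3 valence electrons; B⁺ still has 2 valence electrons; Ca⁺ still has 1 valence electron.
All are still removing valence electrons, so compare the +1 ions as you would atoms: IE_2 generally rises across a period (higher Z_eff) and falls down a group (larger shell), subject to the usual subshell exceptions.
Valence configurations: P⁺ [Ne]3s²3p², Si⁺ [Ne]3s²3p¹, B⁺ [He]2s², Ca⁺ [Ar]4s¹.
Tabulated IE_2 (kJ/mol): P 1907, Si 1577, B 2427, Ca 1145.
Overall IE_2 order: Ca < Si < P < B.

Ca < Si < P < B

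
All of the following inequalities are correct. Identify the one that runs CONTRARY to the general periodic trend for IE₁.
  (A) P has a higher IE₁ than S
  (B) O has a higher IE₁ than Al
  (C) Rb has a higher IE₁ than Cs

(A)

The general trend: IE₁ increases across a period and decreases down a group.
(A) P (period 3, group 15) vs S (period 3, group 16): the stated order contradicts the simple trend.
(B) O (period 2, group 16) vs Al (period 3, group 13): the stated order agrees with the simple trend.
(C) Rb (period 5, group 1) vs Cs (period 6, group 1): the stated order agrees with the simple trend.
The exception is (A): S (3p⁴) ionizes more easily than half-filled P (3p³) because the paired 3p electron in S is pushed out by e⁻–e⁻ repulsion.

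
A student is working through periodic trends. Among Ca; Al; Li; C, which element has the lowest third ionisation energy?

Al

IE_3 is the cost of taking one more electron from the +2 cation: Ca²⁺ is the bare [Ar] core; Al²⁺ still has 1 valence electron; Li²⁺ is already 1 electron into the core; C²⁺ still has 2 valence electrons.
Core electrons are held far more tightly than valence electrons, so Ca and Li top the IE_3 order.
Valence configurations: Al²⁺ [Ne]3s¹, C²⁺ [He]2s².
The numbers (kJ/mol): Ca 4912, Al 2745, Li 11815, C 4620.
Putting it together, IE_3: Al < C < Ca < Li.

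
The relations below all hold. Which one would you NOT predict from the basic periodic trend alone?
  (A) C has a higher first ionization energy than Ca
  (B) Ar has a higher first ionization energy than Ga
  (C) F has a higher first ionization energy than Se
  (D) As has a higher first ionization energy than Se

(D)

The general trend: first ionization energy increases across a period and decreases down a group.
(A) C (period 2, group 14) vs Ca (period 4, group 2): the stated order agrees with the simple trend.
(B) Ar (period 3, group 18) vs Ga (period 4, group 13): the stated order agrees with the simple trend.
(C) F (period 2, group 17) vs Se (period 4, group 16): the stated order agrees with the simple trend.
(D) As (period 4, group 15) vs Se (period 4, group 16): the stated order contradicts the simple trend.
The exception is (D): Se (4p⁴) ionizes more easily than half-filled As (4p³).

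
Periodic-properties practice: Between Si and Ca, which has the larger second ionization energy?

The second ionization energy removes an electron from the +1 ion. For each element: Si⁺ still has 3 valence electrons; Ca⁺ still has 1 valence electron.
All are still removing valence electrons, so compare the +1 ions as you would atoms: IE_2 generally rises across a period (higher Z_eff) and falls down a group (larger shell), subject to the usual subshell exceptions.
Valence configurations: Si⁺ [Ne]3s²3p¹, Ca⁺ [Ar]4s¹.
The numbers (kJ/mol): Si 1577, Ca 1145.
Putting it together, IE_2: Ca < Si.

Si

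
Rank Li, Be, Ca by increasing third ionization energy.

Ca < Li < Be

Consider each +2 ion: Li²⁺ is already 1 electron into the core; Be²⁺ is the bare [He] core; Ca²⁺ is the bare [Ar] core.
All of these are removing an electron from a noble-gas core or deeper; the smaller core (lower principal quantum number) is held far more tightly, and within a period the higher nuclear charge binds the same core more tightly.
Tabulated IE_3 (kJ/mol): Li 11815, Be 14849, Ca 4912.
Putting it together, IE_3: Ca < Li < Be.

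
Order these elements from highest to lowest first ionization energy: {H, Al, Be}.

H > Be > Al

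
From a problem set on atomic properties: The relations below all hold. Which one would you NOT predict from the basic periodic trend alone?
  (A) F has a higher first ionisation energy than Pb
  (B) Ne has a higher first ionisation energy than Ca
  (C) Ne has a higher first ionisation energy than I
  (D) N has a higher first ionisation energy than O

(D)

The general trend: first ionisation energy increases across a period and decreases down a group.
(A) F (period 2, group 17) vs Pb (period 6, group 14): the stated order agrees with the simple trend.
(B) Ne (period 2, group 18) vs Ca (period 4, group 2): the stated order agrees with the simple trend.
(C) Ne (period 2, group 18) vs I (period 5, group 17): the stated order agrees with the simple trend.
(D) N (period 2, group 15) vs O (period 2, group 16): the stated order contradicts the simple trend.
The exception is (D): pairing an electron in O's 2p⁴ costs repulsion energy, so O ionizes more easily than half-filled N (2p³).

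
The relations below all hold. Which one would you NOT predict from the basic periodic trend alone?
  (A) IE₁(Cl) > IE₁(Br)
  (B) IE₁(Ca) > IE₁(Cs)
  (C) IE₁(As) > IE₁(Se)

The general trend: IE₁ increases across a period and decreases down a group.
(A) Cl (period 3, group 17) vs Br (period 4, group 17): the stated order agrees with the simple trend.
(B) Ca (period 4, group 2) vs Cs (period 6, group 1): the stated order agrees with the simple trend.
(C) As (period 4, group 15) vs Se (period 4, group 16): the stated order contradicts the simple trend.
The exception is (C): Se (4p⁴) ionizes more easily than half-filled As (4p³).

(C)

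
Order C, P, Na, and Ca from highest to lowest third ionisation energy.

Na > Ca > C > P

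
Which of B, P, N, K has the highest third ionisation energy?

N

After 2 electrons have been removed, what remains? B²⁺ still has 1 valence electron; P²⁺ still has 3 valence electrons; N²⁺ still has 3 valence electrons; K²⁺ is already 1 electron into the core.
Usually core removal costs more than valence removal, but here the competition is close: a tightly held n=2 valence electron can cost more to remove than an n=3 core electron, so the actual values have to decide it.
Valence configurations: B²⁺ [He]2s¹, P²⁺ [Ne]3s²3p¹, N²⁺ [He]2s²2p¹.
Approximate IE_3 values (kJ/mol): B 3660, P 2914, N 4578, K 4420.
Hence IE_3: P < B < K < N.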